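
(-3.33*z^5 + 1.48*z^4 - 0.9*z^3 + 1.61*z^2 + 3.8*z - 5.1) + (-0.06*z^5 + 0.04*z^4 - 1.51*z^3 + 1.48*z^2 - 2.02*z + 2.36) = -3.39*z^5 + 1.52*z^4 - 2.41*z^3 + 3.09*z^2 + 1.78*z - 2.74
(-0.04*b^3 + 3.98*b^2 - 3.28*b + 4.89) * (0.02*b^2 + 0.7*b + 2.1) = -0.0008*b^5 + 0.0516*b^4 + 2.6364*b^3 + 6.1598*b^2 - 3.465*b + 10.269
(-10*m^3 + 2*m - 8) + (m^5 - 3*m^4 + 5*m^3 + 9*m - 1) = m^5 - 3*m^4 - 5*m^3 + 11*m - 9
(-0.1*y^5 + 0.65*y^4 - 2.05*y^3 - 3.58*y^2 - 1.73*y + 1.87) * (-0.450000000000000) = 0.045*y^5 - 0.2925*y^4 + 0.9225*y^3 + 1.611*y^2 + 0.7785*y - 0.8415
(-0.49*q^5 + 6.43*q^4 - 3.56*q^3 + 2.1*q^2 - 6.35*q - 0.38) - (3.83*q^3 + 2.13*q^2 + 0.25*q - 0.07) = -0.49*q^5 + 6.43*q^4 - 7.39*q^3 - 0.0299999999999998*q^2 - 6.6*q - 0.31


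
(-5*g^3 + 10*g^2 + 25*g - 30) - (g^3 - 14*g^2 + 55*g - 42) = -6*g^3 + 24*g^2 - 30*g + 12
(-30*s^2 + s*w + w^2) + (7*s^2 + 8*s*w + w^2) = -23*s^2 + 9*s*w + 2*w^2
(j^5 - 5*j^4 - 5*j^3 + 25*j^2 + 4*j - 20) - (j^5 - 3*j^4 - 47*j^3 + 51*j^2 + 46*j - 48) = -2*j^4 + 42*j^3 - 26*j^2 - 42*j + 28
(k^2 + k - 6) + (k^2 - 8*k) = 2*k^2 - 7*k - 6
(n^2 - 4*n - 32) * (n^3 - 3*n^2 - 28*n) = n^5 - 7*n^4 - 48*n^3 + 208*n^2 + 896*n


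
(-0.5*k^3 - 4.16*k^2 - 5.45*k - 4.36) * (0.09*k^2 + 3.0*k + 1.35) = -0.045*k^5 - 1.8744*k^4 - 13.6455*k^3 - 22.3584*k^2 - 20.4375*k - 5.886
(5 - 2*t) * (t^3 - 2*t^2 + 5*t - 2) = -2*t^4 + 9*t^3 - 20*t^2 + 29*t - 10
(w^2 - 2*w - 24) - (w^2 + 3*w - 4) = -5*w - 20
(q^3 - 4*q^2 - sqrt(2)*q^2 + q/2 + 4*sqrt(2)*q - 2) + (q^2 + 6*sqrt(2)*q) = q^3 - 3*q^2 - sqrt(2)*q^2 + q/2 + 10*sqrt(2)*q - 2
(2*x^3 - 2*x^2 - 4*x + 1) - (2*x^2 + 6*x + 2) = 2*x^3 - 4*x^2 - 10*x - 1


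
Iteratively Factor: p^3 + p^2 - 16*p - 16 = (p + 1)*(p^2 - 16) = (p - 4)*(p + 1)*(p + 4)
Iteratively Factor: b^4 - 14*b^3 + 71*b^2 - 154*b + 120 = (b - 2)*(b^3 - 12*b^2 + 47*b - 60) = (b - 4)*(b - 2)*(b^2 - 8*b + 15) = (b - 4)*(b - 3)*(b - 2)*(b - 5)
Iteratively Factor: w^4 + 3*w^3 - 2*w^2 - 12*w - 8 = (w + 2)*(w^3 + w^2 - 4*w - 4) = (w + 1)*(w + 2)*(w^2 - 4) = (w - 2)*(w + 1)*(w + 2)*(w + 2)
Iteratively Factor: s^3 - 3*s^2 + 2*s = (s - 2)*(s^2 - s) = s*(s - 2)*(s - 1)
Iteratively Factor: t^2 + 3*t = (t + 3)*(t)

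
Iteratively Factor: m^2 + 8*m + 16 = (m + 4)*(m + 4)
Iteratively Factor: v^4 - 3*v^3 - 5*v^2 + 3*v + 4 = (v - 1)*(v^3 - 2*v^2 - 7*v - 4) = (v - 4)*(v - 1)*(v^2 + 2*v + 1) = (v - 4)*(v - 1)*(v + 1)*(v + 1)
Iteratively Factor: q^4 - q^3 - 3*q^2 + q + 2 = (q + 1)*(q^3 - 2*q^2 - q + 2) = (q - 1)*(q + 1)*(q^2 - q - 2) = (q - 1)*(q + 1)^2*(q - 2)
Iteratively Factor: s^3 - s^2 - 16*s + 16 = (s - 4)*(s^2 + 3*s - 4) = (s - 4)*(s + 4)*(s - 1)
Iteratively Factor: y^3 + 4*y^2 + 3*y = (y)*(y^2 + 4*y + 3) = y*(y + 1)*(y + 3)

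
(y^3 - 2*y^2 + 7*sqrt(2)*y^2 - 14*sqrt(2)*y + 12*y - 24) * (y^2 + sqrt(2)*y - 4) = y^5 - 2*y^4 + 8*sqrt(2)*y^4 - 16*sqrt(2)*y^3 + 22*y^3 - 44*y^2 - 16*sqrt(2)*y^2 - 48*y + 32*sqrt(2)*y + 96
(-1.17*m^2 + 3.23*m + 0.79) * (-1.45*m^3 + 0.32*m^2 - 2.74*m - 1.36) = 1.6965*m^5 - 5.0579*m^4 + 3.0939*m^3 - 7.0062*m^2 - 6.5574*m - 1.0744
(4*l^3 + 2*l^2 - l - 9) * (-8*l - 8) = -32*l^4 - 48*l^3 - 8*l^2 + 80*l + 72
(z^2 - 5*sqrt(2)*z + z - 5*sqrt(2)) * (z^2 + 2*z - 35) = z^4 - 5*sqrt(2)*z^3 + 3*z^3 - 33*z^2 - 15*sqrt(2)*z^2 - 35*z + 165*sqrt(2)*z + 175*sqrt(2)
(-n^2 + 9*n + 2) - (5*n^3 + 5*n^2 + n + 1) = -5*n^3 - 6*n^2 + 8*n + 1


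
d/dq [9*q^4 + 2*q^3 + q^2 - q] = 36*q^3 + 6*q^2 + 2*q - 1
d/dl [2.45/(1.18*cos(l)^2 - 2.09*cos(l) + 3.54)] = (5.782*cos(l) - 5.1205)*sin(l)/(1.18*cos(l)^2 - 2.09*cos(l) + 3.54)^2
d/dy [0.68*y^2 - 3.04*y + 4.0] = 1.36*y - 3.04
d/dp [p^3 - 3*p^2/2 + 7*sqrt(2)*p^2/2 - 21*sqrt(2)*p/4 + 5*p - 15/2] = 3*p^2 - 3*p + 7*sqrt(2)*p - 21*sqrt(2)/4 + 5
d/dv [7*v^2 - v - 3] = 14*v - 1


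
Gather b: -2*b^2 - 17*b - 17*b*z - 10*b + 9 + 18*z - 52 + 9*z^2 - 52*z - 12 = -2*b^2 + b*(-17*z - 27) + 9*z^2 - 34*z - 55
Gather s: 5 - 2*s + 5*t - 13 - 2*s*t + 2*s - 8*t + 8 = -2*s*t - 3*t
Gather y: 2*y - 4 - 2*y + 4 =0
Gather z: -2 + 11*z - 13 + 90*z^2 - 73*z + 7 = 90*z^2 - 62*z - 8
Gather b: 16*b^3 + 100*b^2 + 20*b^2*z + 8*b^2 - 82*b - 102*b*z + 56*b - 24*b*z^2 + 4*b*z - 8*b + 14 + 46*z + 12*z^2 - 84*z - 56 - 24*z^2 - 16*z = 16*b^3 + b^2*(20*z + 108) + b*(-24*z^2 - 98*z - 34) - 12*z^2 - 54*z - 42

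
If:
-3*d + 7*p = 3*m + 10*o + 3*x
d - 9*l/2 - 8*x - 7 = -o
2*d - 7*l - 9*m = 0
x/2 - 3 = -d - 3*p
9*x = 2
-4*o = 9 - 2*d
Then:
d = 2777/1242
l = -353/207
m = 10190/5589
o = -703/621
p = 811/3726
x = 2/9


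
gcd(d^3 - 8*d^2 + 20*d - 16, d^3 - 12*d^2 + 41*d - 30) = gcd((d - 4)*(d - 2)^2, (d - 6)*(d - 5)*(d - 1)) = 1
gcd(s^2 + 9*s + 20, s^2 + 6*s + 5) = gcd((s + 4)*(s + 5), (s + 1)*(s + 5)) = s + 5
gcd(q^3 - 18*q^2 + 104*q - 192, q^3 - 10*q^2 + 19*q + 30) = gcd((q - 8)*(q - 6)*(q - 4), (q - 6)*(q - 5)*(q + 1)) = q - 6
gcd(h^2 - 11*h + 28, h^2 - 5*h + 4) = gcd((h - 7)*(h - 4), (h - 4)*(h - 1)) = h - 4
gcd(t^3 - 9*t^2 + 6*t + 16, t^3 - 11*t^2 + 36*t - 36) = t - 2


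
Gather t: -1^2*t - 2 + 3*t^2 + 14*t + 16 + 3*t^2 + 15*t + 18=6*t^2 + 28*t + 32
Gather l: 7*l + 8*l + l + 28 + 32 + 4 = 16*l + 64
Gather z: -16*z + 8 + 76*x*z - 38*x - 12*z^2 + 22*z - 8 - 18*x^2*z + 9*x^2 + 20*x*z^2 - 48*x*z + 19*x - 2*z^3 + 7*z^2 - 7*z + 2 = 9*x^2 - 19*x - 2*z^3 + z^2*(20*x - 5) + z*(-18*x^2 + 28*x - 1) + 2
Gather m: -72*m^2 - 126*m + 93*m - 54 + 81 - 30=-72*m^2 - 33*m - 3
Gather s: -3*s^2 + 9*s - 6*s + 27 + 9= -3*s^2 + 3*s + 36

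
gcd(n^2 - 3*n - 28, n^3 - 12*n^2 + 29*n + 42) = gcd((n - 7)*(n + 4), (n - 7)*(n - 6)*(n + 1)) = n - 7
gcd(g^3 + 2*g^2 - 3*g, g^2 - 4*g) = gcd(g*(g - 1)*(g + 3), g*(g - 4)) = g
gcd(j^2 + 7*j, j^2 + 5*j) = j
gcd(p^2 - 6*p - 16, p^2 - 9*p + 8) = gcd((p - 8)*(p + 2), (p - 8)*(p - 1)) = p - 8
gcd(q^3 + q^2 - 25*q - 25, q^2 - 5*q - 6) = q + 1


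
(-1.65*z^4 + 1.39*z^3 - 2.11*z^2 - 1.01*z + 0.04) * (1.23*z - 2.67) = -2.0295*z^5 + 6.1152*z^4 - 6.3066*z^3 + 4.3914*z^2 + 2.7459*z - 0.1068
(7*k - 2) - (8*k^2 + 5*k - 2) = -8*k^2 + 2*k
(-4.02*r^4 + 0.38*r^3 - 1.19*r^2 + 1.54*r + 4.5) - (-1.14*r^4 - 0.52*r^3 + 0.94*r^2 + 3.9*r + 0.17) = -2.88*r^4 + 0.9*r^3 - 2.13*r^2 - 2.36*r + 4.33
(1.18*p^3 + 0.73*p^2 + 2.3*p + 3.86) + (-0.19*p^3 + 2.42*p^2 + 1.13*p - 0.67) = 0.99*p^3 + 3.15*p^2 + 3.43*p + 3.19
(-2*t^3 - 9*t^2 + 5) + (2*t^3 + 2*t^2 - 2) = 3 - 7*t^2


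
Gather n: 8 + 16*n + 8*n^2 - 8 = 8*n^2 + 16*n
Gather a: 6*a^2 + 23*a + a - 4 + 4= 6*a^2 + 24*a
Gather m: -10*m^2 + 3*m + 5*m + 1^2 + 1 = -10*m^2 + 8*m + 2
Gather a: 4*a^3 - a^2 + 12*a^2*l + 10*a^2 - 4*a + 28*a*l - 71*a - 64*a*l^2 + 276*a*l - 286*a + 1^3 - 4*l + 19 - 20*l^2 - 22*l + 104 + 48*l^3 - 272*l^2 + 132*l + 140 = 4*a^3 + a^2*(12*l + 9) + a*(-64*l^2 + 304*l - 361) + 48*l^3 - 292*l^2 + 106*l + 264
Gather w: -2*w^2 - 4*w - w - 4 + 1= -2*w^2 - 5*w - 3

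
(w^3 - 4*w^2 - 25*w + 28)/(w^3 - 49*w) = (w^2 + 3*w - 4)/(w*(w + 7))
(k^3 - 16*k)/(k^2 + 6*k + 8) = k*(k - 4)/(k + 2)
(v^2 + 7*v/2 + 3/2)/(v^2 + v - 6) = (v + 1/2)/(v - 2)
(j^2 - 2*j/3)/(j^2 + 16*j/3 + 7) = j*(3*j - 2)/(3*j^2 + 16*j + 21)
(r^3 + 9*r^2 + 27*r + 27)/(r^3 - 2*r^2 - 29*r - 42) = (r^2 + 6*r + 9)/(r^2 - 5*r - 14)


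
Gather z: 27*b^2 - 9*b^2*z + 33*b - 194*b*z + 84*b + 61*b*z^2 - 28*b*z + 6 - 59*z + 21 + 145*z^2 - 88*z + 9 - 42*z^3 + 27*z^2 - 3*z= 27*b^2 + 117*b - 42*z^3 + z^2*(61*b + 172) + z*(-9*b^2 - 222*b - 150) + 36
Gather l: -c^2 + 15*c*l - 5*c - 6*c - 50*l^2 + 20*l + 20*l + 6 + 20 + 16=-c^2 - 11*c - 50*l^2 + l*(15*c + 40) + 42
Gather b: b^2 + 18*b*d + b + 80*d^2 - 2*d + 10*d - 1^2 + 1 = b^2 + b*(18*d + 1) + 80*d^2 + 8*d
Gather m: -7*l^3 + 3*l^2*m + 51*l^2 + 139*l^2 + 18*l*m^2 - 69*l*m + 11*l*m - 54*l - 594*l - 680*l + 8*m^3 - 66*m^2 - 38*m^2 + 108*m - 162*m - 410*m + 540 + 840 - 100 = -7*l^3 + 190*l^2 - 1328*l + 8*m^3 + m^2*(18*l - 104) + m*(3*l^2 - 58*l - 464) + 1280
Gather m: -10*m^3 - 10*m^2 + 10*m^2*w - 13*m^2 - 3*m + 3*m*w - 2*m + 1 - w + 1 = -10*m^3 + m^2*(10*w - 23) + m*(3*w - 5) - w + 2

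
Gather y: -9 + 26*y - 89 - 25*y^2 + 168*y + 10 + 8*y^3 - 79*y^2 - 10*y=8*y^3 - 104*y^2 + 184*y - 88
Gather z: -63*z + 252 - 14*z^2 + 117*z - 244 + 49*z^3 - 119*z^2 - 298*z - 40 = 49*z^3 - 133*z^2 - 244*z - 32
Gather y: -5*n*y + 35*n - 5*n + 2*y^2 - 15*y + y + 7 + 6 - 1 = 30*n + 2*y^2 + y*(-5*n - 14) + 12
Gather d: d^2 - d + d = d^2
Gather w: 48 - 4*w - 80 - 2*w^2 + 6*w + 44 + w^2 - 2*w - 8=4 - w^2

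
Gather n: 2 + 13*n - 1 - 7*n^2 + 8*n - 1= -7*n^2 + 21*n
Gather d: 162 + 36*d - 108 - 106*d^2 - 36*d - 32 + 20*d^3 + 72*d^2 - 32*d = 20*d^3 - 34*d^2 - 32*d + 22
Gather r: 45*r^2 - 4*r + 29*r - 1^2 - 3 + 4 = 45*r^2 + 25*r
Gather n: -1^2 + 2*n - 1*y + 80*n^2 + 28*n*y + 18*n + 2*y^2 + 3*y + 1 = 80*n^2 + n*(28*y + 20) + 2*y^2 + 2*y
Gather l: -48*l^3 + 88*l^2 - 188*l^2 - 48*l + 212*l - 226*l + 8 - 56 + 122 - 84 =-48*l^3 - 100*l^2 - 62*l - 10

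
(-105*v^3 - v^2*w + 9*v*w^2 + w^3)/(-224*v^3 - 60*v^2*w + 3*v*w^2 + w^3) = (15*v^2 - 2*v*w - w^2)/(32*v^2 + 4*v*w - w^2)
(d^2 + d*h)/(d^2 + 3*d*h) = (d + h)/(d + 3*h)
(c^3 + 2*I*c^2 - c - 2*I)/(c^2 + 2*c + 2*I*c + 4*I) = (c^2 - 1)/(c + 2)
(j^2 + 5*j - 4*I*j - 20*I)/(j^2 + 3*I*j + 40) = (j^2 + j*(5 - 4*I) - 20*I)/(j^2 + 3*I*j + 40)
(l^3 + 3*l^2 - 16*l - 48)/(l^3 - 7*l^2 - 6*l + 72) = (l + 4)/(l - 6)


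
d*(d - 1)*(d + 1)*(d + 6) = d^4 + 6*d^3 - d^2 - 6*d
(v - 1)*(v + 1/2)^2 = v^3 - 3*v/4 - 1/4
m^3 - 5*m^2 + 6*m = m*(m - 3)*(m - 2)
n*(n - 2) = n^2 - 2*n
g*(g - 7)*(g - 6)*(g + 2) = g^4 - 11*g^3 + 16*g^2 + 84*g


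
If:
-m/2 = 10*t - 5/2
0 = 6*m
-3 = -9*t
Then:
No Solution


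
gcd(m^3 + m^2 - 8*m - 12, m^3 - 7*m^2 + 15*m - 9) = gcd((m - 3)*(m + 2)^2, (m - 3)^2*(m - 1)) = m - 3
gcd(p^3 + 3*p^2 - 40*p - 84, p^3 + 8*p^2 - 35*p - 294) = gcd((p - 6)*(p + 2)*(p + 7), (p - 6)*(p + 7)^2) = p^2 + p - 42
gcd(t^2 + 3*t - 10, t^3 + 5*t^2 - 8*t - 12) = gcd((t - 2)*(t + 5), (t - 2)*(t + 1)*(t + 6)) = t - 2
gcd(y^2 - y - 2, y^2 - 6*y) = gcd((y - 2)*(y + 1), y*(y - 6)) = 1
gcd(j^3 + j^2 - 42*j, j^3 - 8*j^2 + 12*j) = j^2 - 6*j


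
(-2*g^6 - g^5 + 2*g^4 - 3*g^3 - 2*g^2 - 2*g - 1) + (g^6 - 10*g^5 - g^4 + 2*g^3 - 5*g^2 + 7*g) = -g^6 - 11*g^5 + g^4 - g^3 - 7*g^2 + 5*g - 1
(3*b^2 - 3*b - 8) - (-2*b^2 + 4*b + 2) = 5*b^2 - 7*b - 10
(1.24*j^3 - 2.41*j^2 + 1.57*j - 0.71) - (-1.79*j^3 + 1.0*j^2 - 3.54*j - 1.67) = 3.03*j^3 - 3.41*j^2 + 5.11*j + 0.96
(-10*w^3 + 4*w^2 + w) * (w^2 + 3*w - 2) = -10*w^5 - 26*w^4 + 33*w^3 - 5*w^2 - 2*w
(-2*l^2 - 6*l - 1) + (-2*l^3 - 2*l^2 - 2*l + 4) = -2*l^3 - 4*l^2 - 8*l + 3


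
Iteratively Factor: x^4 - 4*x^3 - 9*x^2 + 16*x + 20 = (x - 5)*(x^3 + x^2 - 4*x - 4) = (x - 5)*(x + 2)*(x^2 - x - 2) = (x - 5)*(x - 2)*(x + 2)*(x + 1)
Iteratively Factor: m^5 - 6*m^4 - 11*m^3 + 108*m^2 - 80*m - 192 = (m + 4)*(m^4 - 10*m^3 + 29*m^2 - 8*m - 48) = (m + 1)*(m + 4)*(m^3 - 11*m^2 + 40*m - 48) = (m - 4)*(m + 1)*(m + 4)*(m^2 - 7*m + 12) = (m - 4)*(m - 3)*(m + 1)*(m + 4)*(m - 4)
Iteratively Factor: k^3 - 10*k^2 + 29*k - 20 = (k - 4)*(k^2 - 6*k + 5) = (k - 4)*(k - 1)*(k - 5)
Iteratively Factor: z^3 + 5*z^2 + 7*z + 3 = (z + 1)*(z^2 + 4*z + 3) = (z + 1)*(z + 3)*(z + 1)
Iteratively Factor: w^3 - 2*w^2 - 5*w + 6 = (w + 2)*(w^2 - 4*w + 3) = (w - 3)*(w + 2)*(w - 1)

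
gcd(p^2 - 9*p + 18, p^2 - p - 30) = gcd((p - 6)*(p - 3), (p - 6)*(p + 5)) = p - 6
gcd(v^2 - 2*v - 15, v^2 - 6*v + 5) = v - 5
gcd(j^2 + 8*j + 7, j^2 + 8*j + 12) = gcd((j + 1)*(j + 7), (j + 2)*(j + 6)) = 1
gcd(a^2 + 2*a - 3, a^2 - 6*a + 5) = a - 1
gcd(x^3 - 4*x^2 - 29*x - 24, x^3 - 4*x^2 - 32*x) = x - 8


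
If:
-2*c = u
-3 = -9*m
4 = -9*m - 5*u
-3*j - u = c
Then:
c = 7/10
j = 7/30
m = 1/3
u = -7/5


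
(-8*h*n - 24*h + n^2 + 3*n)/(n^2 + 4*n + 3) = (-8*h + n)/(n + 1)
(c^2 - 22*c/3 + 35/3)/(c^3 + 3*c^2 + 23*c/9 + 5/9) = 3*(3*c^2 - 22*c + 35)/(9*c^3 + 27*c^2 + 23*c + 5)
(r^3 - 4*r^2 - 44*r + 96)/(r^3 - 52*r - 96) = (r - 2)/(r + 2)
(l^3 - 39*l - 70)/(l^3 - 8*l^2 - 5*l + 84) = (l^2 + 7*l + 10)/(l^2 - l - 12)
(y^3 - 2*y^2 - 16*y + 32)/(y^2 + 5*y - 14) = (y^2 - 16)/(y + 7)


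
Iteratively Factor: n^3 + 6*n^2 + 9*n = (n + 3)*(n^2 + 3*n) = n*(n + 3)*(n + 3)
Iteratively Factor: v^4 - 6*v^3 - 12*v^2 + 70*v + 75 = (v + 3)*(v^3 - 9*v^2 + 15*v + 25) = (v - 5)*(v + 3)*(v^2 - 4*v - 5) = (v - 5)^2*(v + 3)*(v + 1)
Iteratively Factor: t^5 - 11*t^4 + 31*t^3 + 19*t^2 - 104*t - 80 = (t - 5)*(t^4 - 6*t^3 + t^2 + 24*t + 16) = (t - 5)*(t + 1)*(t^3 - 7*t^2 + 8*t + 16) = (t - 5)*(t + 1)^2*(t^2 - 8*t + 16) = (t - 5)*(t - 4)*(t + 1)^2*(t - 4)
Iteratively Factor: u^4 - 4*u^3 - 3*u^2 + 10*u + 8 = (u + 1)*(u^3 - 5*u^2 + 2*u + 8) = (u - 2)*(u + 1)*(u^2 - 3*u - 4) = (u - 4)*(u - 2)*(u + 1)*(u + 1)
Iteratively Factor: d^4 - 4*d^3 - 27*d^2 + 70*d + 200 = (d - 5)*(d^3 + d^2 - 22*d - 40) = (d - 5)*(d + 2)*(d^2 - d - 20) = (d - 5)*(d + 2)*(d + 4)*(d - 5)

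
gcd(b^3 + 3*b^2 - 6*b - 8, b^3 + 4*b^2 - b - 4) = b^2 + 5*b + 4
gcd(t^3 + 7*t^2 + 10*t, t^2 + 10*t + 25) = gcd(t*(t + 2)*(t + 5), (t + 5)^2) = t + 5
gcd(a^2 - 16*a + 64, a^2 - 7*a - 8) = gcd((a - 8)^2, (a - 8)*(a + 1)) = a - 8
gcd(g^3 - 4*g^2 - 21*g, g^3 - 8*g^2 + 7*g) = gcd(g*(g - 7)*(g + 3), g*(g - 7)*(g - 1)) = g^2 - 7*g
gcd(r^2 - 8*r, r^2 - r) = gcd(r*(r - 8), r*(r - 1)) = r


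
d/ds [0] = 0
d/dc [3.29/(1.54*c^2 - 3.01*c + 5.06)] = (9.9029 - 10.1332*c)/(1.54*c^2 - 3.01*c + 5.06)^2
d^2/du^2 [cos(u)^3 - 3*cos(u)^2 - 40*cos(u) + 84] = 157*cos(u)/4 + 6*cos(2*u) - 9*cos(3*u)/4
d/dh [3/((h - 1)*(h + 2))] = 3*(-2*h - 1)/(h^4 + 2*h^3 - 3*h^2 - 4*h + 4)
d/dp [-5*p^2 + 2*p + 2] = 2 - 10*p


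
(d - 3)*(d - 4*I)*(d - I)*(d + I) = d^4 - 3*d^3 - 4*I*d^3 + d^2 + 12*I*d^2 - 3*d - 4*I*d + 12*I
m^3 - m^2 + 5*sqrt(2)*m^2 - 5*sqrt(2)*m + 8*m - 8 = (m - 1)*(m + sqrt(2))*(m + 4*sqrt(2))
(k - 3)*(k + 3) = k^2 - 9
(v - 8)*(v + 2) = v^2 - 6*v - 16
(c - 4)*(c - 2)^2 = c^3 - 8*c^2 + 20*c - 16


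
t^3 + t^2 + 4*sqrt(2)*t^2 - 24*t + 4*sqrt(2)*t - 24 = (t + 1)*(t - 2*sqrt(2))*(t + 6*sqrt(2))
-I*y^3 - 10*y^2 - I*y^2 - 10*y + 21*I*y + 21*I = (y - 7*I)*(y - 3*I)*(-I*y - I)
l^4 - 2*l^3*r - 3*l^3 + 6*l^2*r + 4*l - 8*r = (l - 2)^2*(l + 1)*(l - 2*r)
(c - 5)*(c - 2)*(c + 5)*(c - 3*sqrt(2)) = c^4 - 3*sqrt(2)*c^3 - 2*c^3 - 25*c^2 + 6*sqrt(2)*c^2 + 50*c + 75*sqrt(2)*c - 150*sqrt(2)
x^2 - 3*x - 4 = (x - 4)*(x + 1)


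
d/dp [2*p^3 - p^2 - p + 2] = 6*p^2 - 2*p - 1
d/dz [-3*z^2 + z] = 1 - 6*z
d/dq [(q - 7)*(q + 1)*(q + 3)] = 3*q^2 - 6*q - 25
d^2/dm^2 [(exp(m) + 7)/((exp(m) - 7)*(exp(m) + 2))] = (exp(4*m) + 33*exp(3*m) - 21*exp(2*m) + 497*exp(m) - 294)*exp(m)/(exp(6*m) - 15*exp(5*m) + 33*exp(4*m) + 295*exp(3*m) - 462*exp(2*m) - 2940*exp(m) - 2744)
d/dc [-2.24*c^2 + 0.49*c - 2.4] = 0.49 - 4.48*c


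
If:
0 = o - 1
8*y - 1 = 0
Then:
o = 1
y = 1/8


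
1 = 1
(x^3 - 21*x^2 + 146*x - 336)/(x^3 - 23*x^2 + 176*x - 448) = (x - 6)/(x - 8)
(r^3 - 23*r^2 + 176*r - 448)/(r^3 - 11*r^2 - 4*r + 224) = (r - 8)/(r + 4)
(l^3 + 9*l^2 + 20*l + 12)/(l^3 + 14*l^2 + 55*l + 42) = (l + 2)/(l + 7)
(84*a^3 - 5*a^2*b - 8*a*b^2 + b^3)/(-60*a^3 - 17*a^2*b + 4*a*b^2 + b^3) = (-7*a + b)/(5*a + b)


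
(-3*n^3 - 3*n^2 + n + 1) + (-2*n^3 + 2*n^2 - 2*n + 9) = -5*n^3 - n^2 - n + 10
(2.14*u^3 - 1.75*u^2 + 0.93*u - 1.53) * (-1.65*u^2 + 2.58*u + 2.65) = -3.531*u^5 + 8.4087*u^4 - 0.3785*u^3 + 0.2864*u^2 - 1.4829*u - 4.0545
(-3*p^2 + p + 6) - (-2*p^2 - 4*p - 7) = -p^2 + 5*p + 13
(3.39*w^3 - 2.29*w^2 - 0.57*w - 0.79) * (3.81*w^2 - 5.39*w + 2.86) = 12.9159*w^5 - 26.997*w^4 + 19.8668*w^3 - 6.487*w^2 + 2.6279*w - 2.2594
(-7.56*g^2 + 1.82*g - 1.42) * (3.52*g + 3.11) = -26.6112*g^3 - 17.1052*g^2 + 0.661799999999999*g - 4.4162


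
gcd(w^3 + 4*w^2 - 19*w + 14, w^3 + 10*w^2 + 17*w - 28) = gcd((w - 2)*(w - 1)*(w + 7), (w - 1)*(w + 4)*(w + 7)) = w^2 + 6*w - 7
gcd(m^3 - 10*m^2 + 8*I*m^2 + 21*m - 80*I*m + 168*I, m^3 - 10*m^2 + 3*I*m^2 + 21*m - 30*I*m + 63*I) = m^2 - 10*m + 21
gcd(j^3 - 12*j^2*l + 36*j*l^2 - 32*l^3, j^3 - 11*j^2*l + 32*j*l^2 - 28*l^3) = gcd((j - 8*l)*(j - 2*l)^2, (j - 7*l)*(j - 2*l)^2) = j^2 - 4*j*l + 4*l^2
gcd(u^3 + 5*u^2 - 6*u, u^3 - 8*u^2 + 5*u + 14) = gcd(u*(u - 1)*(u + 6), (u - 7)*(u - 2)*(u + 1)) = 1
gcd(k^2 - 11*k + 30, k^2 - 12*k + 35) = k - 5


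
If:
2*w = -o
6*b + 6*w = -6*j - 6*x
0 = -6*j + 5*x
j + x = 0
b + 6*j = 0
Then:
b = 0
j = 0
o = 0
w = 0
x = 0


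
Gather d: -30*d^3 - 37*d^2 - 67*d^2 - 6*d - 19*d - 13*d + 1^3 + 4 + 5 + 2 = -30*d^3 - 104*d^2 - 38*d + 12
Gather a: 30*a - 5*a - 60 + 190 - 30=25*a + 100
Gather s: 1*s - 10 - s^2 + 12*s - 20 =-s^2 + 13*s - 30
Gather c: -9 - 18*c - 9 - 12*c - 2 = -30*c - 20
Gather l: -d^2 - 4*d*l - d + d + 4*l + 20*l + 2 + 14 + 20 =-d^2 + l*(24 - 4*d) + 36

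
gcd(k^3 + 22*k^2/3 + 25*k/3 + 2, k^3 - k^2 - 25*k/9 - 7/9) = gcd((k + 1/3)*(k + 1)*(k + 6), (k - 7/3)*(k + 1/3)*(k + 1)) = k^2 + 4*k/3 + 1/3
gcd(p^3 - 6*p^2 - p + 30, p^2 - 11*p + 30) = p - 5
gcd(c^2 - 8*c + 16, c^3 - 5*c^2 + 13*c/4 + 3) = c - 4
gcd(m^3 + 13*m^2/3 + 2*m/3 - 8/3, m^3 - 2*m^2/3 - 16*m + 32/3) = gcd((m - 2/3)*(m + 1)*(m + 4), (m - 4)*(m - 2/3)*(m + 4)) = m^2 + 10*m/3 - 8/3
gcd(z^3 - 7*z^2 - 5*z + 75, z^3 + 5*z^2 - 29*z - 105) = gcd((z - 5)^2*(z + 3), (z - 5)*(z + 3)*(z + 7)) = z^2 - 2*z - 15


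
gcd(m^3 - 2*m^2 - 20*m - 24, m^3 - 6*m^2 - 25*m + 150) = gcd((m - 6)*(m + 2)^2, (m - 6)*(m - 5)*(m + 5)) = m - 6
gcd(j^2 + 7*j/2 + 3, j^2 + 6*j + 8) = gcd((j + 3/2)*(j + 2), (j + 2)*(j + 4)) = j + 2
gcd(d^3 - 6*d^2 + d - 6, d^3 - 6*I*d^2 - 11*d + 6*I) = d - I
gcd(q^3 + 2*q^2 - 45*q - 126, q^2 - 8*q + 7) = q - 7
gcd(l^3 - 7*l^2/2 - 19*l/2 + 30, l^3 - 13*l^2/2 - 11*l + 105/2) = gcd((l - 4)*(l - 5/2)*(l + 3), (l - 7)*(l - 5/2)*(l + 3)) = l^2 + l/2 - 15/2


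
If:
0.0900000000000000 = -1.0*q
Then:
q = -0.09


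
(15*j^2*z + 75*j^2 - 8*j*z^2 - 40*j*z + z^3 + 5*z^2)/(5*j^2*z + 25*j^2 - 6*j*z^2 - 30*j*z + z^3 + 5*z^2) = (-3*j + z)/(-j + z)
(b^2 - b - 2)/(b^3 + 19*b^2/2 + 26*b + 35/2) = 2*(b - 2)/(2*b^2 + 17*b + 35)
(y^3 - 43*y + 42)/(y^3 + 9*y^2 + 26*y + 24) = (y^3 - 43*y + 42)/(y^3 + 9*y^2 + 26*y + 24)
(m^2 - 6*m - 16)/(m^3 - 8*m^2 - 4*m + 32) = 1/(m - 2)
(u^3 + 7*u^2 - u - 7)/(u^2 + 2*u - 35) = (u^2 - 1)/(u - 5)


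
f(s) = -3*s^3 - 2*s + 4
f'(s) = -9*s^2 - 2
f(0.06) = 3.88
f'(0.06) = -2.03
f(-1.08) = 9.94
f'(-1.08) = -12.50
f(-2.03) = 33.16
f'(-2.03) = -39.09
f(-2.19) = 39.89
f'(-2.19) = -45.16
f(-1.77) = 24.18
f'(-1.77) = -30.20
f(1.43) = -7.63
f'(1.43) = -20.40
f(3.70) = -155.36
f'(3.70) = -125.21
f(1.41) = -7.23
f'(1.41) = -19.89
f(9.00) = -2201.00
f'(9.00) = -731.00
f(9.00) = -2201.00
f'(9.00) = -731.00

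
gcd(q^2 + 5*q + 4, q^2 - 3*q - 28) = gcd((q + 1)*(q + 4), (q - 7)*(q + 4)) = q + 4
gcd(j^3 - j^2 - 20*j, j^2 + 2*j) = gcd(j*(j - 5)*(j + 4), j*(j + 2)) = j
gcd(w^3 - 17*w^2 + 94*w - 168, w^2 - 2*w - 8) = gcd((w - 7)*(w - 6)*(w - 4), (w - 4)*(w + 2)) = w - 4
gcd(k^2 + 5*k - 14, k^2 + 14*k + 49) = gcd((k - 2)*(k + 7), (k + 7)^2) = k + 7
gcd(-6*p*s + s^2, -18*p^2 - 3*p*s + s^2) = 6*p - s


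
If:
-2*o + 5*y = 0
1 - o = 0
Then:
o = 1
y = 2/5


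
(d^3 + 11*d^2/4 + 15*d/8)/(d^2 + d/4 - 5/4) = d*(2*d + 3)/(2*(d - 1))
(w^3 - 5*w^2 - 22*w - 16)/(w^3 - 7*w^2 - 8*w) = (w + 2)/w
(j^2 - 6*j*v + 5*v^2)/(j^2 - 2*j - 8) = (-j^2 + 6*j*v - 5*v^2)/(-j^2 + 2*j + 8)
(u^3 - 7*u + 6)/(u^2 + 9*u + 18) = (u^2 - 3*u + 2)/(u + 6)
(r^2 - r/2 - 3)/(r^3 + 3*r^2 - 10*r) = (r + 3/2)/(r*(r + 5))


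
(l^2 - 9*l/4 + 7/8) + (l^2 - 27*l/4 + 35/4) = 2*l^2 - 9*l + 77/8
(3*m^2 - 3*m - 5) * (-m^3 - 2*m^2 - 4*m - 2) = -3*m^5 - 3*m^4 - m^3 + 16*m^2 + 26*m + 10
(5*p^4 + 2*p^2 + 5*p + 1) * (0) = 0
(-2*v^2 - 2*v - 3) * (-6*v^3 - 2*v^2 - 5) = 12*v^5 + 16*v^4 + 22*v^3 + 16*v^2 + 10*v + 15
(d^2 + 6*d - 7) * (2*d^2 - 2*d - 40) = 2*d^4 + 10*d^3 - 66*d^2 - 226*d + 280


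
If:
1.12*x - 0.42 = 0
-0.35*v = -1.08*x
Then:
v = 1.16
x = 0.38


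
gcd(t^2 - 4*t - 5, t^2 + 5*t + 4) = t + 1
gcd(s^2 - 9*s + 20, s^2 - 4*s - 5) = s - 5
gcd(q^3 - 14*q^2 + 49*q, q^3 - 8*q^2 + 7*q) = q^2 - 7*q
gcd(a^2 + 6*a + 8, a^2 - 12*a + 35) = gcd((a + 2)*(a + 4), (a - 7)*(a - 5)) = 1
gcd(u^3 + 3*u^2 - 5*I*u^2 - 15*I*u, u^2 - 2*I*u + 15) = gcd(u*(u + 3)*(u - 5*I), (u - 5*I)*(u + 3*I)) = u - 5*I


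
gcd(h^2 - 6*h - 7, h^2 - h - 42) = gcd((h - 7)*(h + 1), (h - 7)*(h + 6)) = h - 7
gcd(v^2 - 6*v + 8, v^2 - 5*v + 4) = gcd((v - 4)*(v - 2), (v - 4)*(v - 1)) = v - 4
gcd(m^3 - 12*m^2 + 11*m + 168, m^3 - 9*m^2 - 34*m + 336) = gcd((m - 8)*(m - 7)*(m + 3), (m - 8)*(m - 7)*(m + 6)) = m^2 - 15*m + 56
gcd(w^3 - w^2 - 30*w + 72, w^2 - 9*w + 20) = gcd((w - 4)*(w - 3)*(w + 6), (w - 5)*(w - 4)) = w - 4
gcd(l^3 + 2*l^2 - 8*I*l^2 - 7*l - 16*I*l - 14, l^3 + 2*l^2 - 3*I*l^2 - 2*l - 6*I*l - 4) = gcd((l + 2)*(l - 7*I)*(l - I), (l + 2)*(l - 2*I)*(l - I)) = l^2 + l*(2 - I) - 2*I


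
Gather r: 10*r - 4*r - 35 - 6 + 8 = 6*r - 33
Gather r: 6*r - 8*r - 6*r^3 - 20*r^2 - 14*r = -6*r^3 - 20*r^2 - 16*r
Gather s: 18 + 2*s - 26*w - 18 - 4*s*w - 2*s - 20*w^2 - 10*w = -4*s*w - 20*w^2 - 36*w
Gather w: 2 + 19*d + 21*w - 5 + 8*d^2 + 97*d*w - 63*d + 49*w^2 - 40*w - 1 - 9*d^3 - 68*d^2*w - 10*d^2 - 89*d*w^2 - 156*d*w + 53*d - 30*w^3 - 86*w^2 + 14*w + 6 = -9*d^3 - 2*d^2 + 9*d - 30*w^3 + w^2*(-89*d - 37) + w*(-68*d^2 - 59*d - 5) + 2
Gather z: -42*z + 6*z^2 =6*z^2 - 42*z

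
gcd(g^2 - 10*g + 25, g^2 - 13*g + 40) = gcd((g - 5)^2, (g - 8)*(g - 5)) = g - 5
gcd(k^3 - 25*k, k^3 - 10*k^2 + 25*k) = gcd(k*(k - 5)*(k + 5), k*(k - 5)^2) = k^2 - 5*k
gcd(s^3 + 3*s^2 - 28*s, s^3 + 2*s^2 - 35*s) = s^2 + 7*s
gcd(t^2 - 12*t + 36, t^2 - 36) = t - 6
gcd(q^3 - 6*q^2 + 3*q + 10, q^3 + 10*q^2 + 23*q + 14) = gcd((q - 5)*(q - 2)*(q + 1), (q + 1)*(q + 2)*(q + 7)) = q + 1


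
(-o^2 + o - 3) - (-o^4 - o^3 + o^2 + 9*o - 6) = o^4 + o^3 - 2*o^2 - 8*o + 3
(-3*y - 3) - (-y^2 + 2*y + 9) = y^2 - 5*y - 12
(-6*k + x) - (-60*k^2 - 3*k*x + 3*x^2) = 60*k^2 + 3*k*x - 6*k - 3*x^2 + x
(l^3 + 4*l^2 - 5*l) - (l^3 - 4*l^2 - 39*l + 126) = 8*l^2 + 34*l - 126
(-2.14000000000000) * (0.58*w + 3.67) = -1.2412*w - 7.8538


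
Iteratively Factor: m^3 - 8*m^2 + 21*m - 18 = (m - 3)*(m^2 - 5*m + 6) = (m - 3)^2*(m - 2)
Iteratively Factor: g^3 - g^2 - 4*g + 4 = (g - 1)*(g^2 - 4) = (g - 2)*(g - 1)*(g + 2)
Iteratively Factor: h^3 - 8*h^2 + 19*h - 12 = (h - 1)*(h^2 - 7*h + 12) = (h - 4)*(h - 1)*(h - 3)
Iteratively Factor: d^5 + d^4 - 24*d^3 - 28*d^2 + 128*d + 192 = (d + 2)*(d^4 - d^3 - 22*d^2 + 16*d + 96) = (d - 4)*(d + 2)*(d^3 + 3*d^2 - 10*d - 24) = (d - 4)*(d + 2)*(d + 4)*(d^2 - d - 6) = (d - 4)*(d - 3)*(d + 2)*(d + 4)*(d + 2)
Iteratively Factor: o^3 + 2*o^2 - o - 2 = (o + 2)*(o^2 - 1) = (o + 1)*(o + 2)*(o - 1)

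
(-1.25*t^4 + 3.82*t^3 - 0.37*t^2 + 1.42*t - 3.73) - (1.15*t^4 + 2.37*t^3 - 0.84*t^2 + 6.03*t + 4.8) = -2.4*t^4 + 1.45*t^3 + 0.47*t^2 - 4.61*t - 8.53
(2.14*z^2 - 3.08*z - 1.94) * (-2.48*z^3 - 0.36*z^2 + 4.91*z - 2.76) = -5.3072*z^5 + 6.868*z^4 + 16.4274*z^3 - 20.3308*z^2 - 1.0246*z + 5.3544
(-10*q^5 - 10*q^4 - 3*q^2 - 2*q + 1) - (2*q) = -10*q^5 - 10*q^4 - 3*q^2 - 4*q + 1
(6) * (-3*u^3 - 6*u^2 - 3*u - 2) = -18*u^3 - 36*u^2 - 18*u - 12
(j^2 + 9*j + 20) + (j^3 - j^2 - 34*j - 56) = j^3 - 25*j - 36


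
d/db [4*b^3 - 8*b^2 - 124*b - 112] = 12*b^2 - 16*b - 124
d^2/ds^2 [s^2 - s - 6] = 2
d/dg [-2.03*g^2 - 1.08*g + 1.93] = -4.06*g - 1.08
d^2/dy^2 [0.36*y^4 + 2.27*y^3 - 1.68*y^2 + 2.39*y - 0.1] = 4.32*y^2 + 13.62*y - 3.36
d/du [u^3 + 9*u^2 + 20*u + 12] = 3*u^2 + 18*u + 20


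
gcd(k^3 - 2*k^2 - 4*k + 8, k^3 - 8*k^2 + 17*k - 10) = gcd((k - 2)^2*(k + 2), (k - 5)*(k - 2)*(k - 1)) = k - 2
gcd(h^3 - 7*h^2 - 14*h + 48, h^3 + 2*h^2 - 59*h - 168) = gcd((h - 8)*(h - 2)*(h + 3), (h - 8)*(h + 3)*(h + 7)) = h^2 - 5*h - 24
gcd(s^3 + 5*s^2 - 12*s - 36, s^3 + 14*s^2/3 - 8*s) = s + 6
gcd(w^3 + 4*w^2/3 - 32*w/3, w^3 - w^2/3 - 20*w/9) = w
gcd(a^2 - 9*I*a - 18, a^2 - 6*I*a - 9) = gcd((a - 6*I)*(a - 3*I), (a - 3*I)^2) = a - 3*I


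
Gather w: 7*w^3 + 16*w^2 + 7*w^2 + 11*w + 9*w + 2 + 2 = 7*w^3 + 23*w^2 + 20*w + 4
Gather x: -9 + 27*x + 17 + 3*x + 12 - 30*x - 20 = 0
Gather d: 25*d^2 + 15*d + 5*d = 25*d^2 + 20*d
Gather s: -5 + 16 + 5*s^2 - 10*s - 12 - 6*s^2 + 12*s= -s^2 + 2*s - 1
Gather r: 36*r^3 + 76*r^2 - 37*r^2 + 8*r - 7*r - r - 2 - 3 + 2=36*r^3 + 39*r^2 - 3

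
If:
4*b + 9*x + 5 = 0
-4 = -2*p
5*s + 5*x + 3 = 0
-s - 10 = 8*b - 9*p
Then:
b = 181/190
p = 2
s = 36/95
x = -93/95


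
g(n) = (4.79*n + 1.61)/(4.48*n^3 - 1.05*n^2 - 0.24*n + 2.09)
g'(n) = (4.79*n + 1.61)*(-13.44*n^2 + 2.1*n + 0.24)/(4.48*n^3 - 1.05*n^2 - 0.24*n + 2.09)^2 + 4.79/(4.48*n^3 - 1.05*n^2 - 0.24*n + 2.09)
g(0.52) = 1.77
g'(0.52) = 0.31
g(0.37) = 1.62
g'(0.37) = 1.66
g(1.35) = 0.74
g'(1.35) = -1.02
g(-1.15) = 0.67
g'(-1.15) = 1.46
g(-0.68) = -4.59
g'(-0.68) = 107.94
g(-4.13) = 0.05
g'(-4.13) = 0.03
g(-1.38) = 0.44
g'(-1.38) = 0.67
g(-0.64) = -2.28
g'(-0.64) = 31.05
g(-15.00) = 0.00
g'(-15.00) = 0.00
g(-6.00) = 0.03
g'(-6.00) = 0.01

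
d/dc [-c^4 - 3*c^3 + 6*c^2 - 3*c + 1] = -4*c^3 - 9*c^2 + 12*c - 3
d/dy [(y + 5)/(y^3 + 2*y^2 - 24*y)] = (y*(y^2 + 2*y - 24) - (y + 5)*(3*y^2 + 4*y - 24))/(y^2*(y^2 + 2*y - 24)^2)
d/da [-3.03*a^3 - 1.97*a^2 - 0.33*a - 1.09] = -9.09*a^2 - 3.94*a - 0.33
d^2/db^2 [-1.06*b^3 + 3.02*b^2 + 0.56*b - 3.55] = 6.04 - 6.36*b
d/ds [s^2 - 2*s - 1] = 2*s - 2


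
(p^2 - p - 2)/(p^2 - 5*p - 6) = (p - 2)/(p - 6)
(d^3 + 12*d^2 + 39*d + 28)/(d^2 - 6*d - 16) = (d^3 + 12*d^2 + 39*d + 28)/(d^2 - 6*d - 16)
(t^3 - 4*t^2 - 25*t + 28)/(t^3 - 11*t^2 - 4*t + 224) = (t - 1)/(t - 8)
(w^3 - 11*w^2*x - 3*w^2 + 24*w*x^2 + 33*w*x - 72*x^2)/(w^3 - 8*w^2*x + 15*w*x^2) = (-w^2 + 8*w*x + 3*w - 24*x)/(w*(-w + 5*x))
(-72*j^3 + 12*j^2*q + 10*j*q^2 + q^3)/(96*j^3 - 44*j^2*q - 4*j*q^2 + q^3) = (6*j + q)/(-8*j + q)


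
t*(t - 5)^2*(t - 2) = t^4 - 12*t^3 + 45*t^2 - 50*t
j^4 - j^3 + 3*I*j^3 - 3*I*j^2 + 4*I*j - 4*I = (j - 1)*(j - I)*(j + 2*I)^2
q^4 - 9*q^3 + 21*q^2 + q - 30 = (q - 5)*(q - 3)*(q - 2)*(q + 1)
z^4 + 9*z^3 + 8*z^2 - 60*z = z*(z - 2)*(z + 5)*(z + 6)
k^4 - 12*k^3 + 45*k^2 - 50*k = k*(k - 5)^2*(k - 2)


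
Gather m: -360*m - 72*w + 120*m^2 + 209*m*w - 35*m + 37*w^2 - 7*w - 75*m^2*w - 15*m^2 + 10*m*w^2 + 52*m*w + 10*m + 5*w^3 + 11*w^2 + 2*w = m^2*(105 - 75*w) + m*(10*w^2 + 261*w - 385) + 5*w^3 + 48*w^2 - 77*w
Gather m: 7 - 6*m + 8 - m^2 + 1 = -m^2 - 6*m + 16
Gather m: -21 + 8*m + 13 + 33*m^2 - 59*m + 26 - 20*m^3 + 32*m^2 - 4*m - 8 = -20*m^3 + 65*m^2 - 55*m + 10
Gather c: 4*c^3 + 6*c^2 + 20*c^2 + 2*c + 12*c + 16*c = 4*c^3 + 26*c^2 + 30*c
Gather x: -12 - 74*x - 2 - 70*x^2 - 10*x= -70*x^2 - 84*x - 14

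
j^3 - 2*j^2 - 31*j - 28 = (j - 7)*(j + 1)*(j + 4)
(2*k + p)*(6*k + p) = 12*k^2 + 8*k*p + p^2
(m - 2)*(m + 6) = m^2 + 4*m - 12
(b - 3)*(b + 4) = b^2 + b - 12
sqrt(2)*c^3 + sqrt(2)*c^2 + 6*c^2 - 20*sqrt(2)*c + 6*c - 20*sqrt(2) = (c - 2*sqrt(2))*(c + 5*sqrt(2))*(sqrt(2)*c + sqrt(2))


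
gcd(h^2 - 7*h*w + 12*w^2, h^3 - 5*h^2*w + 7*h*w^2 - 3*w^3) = -h + 3*w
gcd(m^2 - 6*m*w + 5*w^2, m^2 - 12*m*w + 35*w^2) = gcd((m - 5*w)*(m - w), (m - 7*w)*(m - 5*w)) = -m + 5*w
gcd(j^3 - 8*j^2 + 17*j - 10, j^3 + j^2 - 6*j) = j - 2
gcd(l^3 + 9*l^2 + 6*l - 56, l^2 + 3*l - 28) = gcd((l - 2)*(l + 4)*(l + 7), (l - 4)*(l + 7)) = l + 7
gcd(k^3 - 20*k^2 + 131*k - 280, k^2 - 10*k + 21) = k - 7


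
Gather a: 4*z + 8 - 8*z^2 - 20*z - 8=-8*z^2 - 16*z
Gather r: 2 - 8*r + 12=14 - 8*r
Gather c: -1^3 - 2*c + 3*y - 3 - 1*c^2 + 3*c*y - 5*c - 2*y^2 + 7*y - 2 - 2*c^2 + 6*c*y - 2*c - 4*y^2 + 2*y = -3*c^2 + c*(9*y - 9) - 6*y^2 + 12*y - 6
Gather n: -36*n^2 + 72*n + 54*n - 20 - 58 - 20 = -36*n^2 + 126*n - 98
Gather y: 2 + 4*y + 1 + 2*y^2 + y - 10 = 2*y^2 + 5*y - 7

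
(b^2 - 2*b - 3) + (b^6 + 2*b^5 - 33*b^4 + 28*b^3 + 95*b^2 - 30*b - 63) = b^6 + 2*b^5 - 33*b^4 + 28*b^3 + 96*b^2 - 32*b - 66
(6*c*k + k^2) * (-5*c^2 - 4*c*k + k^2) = -30*c^3*k - 29*c^2*k^2 + 2*c*k^3 + k^4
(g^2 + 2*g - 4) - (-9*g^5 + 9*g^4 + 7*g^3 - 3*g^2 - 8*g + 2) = 9*g^5 - 9*g^4 - 7*g^3 + 4*g^2 + 10*g - 6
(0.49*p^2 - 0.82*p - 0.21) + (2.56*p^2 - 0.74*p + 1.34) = 3.05*p^2 - 1.56*p + 1.13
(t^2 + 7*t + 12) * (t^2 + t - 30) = t^4 + 8*t^3 - 11*t^2 - 198*t - 360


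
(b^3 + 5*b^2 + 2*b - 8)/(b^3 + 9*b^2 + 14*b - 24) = (b + 2)/(b + 6)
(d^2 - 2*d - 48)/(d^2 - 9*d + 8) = (d + 6)/(d - 1)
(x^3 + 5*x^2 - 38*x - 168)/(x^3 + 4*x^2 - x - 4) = (x^2 + x - 42)/(x^2 - 1)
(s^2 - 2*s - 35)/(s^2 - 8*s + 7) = (s + 5)/(s - 1)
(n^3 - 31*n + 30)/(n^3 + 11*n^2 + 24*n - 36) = (n - 5)/(n + 6)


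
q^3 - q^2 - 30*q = q*(q - 6)*(q + 5)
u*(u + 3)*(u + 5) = u^3 + 8*u^2 + 15*u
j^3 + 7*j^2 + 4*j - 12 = (j - 1)*(j + 2)*(j + 6)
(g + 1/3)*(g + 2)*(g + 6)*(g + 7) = g^4 + 46*g^3/3 + 73*g^2 + 320*g/3 + 28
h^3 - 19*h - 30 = (h - 5)*(h + 2)*(h + 3)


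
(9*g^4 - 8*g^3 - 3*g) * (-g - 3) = -9*g^5 - 19*g^4 + 24*g^3 + 3*g^2 + 9*g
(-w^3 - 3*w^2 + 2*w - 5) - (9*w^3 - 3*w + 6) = -10*w^3 - 3*w^2 + 5*w - 11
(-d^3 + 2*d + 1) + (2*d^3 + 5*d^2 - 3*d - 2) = d^3 + 5*d^2 - d - 1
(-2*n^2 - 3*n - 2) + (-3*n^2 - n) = -5*n^2 - 4*n - 2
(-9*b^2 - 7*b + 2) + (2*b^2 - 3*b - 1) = -7*b^2 - 10*b + 1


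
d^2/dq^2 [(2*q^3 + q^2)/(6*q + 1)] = 2*(72*q^3 + 36*q^2 + 6*q + 1)/(216*q^3 + 108*q^2 + 18*q + 1)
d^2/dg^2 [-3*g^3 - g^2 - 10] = -18*g - 2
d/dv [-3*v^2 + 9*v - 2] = 9 - 6*v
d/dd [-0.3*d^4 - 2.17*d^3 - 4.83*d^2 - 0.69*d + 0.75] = -1.2*d^3 - 6.51*d^2 - 9.66*d - 0.69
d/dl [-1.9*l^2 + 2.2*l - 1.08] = 2.2 - 3.8*l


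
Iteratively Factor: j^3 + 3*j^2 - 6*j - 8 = (j - 2)*(j^2 + 5*j + 4) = (j - 2)*(j + 4)*(j + 1)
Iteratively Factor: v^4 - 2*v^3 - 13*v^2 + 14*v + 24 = (v + 3)*(v^3 - 5*v^2 + 2*v + 8) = (v + 1)*(v + 3)*(v^2 - 6*v + 8) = (v - 4)*(v + 1)*(v + 3)*(v - 2)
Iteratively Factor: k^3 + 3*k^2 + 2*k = (k + 1)*(k^2 + 2*k) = (k + 1)*(k + 2)*(k)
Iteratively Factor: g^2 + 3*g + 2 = (g + 2)*(g + 1)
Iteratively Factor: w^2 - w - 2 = (w + 1)*(w - 2)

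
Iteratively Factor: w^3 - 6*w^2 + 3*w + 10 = (w - 5)*(w^2 - w - 2) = (w - 5)*(w + 1)*(w - 2)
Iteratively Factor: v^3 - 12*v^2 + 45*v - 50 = (v - 5)*(v^2 - 7*v + 10) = (v - 5)^2*(v - 2)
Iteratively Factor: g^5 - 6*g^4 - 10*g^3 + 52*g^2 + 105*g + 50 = (g - 5)*(g^4 - g^3 - 15*g^2 - 23*g - 10) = (g - 5)*(g + 1)*(g^3 - 2*g^2 - 13*g - 10) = (g - 5)^2*(g + 1)*(g^2 + 3*g + 2) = (g - 5)^2*(g + 1)^2*(g + 2)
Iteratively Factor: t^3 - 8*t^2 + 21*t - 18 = (t - 3)*(t^2 - 5*t + 6) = (t - 3)^2*(t - 2)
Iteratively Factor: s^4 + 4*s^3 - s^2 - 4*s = (s)*(s^3 + 4*s^2 - s - 4) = s*(s + 1)*(s^2 + 3*s - 4) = s*(s + 1)*(s + 4)*(s - 1)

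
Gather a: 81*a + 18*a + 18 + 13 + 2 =99*a + 33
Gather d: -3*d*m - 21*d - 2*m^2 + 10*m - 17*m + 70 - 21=d*(-3*m - 21) - 2*m^2 - 7*m + 49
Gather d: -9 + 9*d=9*d - 9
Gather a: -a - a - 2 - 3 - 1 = -2*a - 6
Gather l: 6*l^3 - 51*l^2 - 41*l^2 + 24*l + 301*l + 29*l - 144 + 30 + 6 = 6*l^3 - 92*l^2 + 354*l - 108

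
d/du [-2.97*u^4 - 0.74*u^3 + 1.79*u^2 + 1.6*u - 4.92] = -11.88*u^3 - 2.22*u^2 + 3.58*u + 1.6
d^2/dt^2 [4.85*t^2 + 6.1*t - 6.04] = 9.70000000000000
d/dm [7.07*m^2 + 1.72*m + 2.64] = 14.14*m + 1.72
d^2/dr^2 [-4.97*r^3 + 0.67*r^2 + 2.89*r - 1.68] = 1.34 - 29.82*r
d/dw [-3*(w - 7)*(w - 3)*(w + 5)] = -9*w^2 + 30*w + 87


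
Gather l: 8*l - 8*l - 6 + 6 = 0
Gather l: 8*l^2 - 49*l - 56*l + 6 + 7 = 8*l^2 - 105*l + 13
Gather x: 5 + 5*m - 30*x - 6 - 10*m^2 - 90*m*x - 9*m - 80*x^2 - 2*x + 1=-10*m^2 - 4*m - 80*x^2 + x*(-90*m - 32)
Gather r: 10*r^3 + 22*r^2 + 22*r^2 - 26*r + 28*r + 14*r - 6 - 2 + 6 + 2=10*r^3 + 44*r^2 + 16*r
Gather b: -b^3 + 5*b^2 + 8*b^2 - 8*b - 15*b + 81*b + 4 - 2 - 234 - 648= -b^3 + 13*b^2 + 58*b - 880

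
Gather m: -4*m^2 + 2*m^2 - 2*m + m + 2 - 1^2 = -2*m^2 - m + 1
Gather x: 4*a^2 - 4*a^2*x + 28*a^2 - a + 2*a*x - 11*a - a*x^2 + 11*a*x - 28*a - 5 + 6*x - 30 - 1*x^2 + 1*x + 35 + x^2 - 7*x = 32*a^2 - a*x^2 - 40*a + x*(-4*a^2 + 13*a)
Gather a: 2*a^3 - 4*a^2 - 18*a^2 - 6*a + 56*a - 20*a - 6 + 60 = 2*a^3 - 22*a^2 + 30*a + 54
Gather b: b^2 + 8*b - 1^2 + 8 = b^2 + 8*b + 7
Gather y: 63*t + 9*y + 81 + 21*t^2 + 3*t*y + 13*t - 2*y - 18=21*t^2 + 76*t + y*(3*t + 7) + 63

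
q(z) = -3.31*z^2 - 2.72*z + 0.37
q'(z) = -6.62*z - 2.72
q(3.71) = -55.28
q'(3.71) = -27.28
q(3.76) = -56.65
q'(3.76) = -27.61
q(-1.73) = -4.83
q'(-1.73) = 8.73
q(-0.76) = 0.53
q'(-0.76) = 2.31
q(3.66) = -53.92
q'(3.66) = -26.95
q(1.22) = -7.88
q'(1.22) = -10.80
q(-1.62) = -3.91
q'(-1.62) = 8.00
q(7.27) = -194.35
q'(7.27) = -50.85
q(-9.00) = -243.26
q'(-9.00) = 56.86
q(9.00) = -292.22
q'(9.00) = -62.30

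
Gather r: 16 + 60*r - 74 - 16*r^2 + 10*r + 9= -16*r^2 + 70*r - 49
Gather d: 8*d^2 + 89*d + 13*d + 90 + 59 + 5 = 8*d^2 + 102*d + 154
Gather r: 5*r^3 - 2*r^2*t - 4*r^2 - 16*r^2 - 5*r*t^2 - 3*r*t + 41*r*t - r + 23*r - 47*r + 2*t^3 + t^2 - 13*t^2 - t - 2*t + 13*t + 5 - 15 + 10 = 5*r^3 + r^2*(-2*t - 20) + r*(-5*t^2 + 38*t - 25) + 2*t^3 - 12*t^2 + 10*t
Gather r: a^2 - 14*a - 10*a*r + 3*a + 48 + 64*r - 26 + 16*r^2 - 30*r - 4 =a^2 - 11*a + 16*r^2 + r*(34 - 10*a) + 18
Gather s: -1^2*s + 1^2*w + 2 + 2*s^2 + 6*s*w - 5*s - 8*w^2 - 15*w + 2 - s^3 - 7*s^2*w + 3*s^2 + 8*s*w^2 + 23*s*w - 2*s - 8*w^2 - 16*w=-s^3 + s^2*(5 - 7*w) + s*(8*w^2 + 29*w - 8) - 16*w^2 - 30*w + 4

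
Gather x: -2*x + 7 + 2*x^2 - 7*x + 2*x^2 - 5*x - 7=4*x^2 - 14*x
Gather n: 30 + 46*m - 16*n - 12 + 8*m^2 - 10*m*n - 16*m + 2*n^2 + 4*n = 8*m^2 + 30*m + 2*n^2 + n*(-10*m - 12) + 18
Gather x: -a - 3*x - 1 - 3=-a - 3*x - 4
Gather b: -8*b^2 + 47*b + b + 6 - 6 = -8*b^2 + 48*b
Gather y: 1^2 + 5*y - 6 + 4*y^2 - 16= 4*y^2 + 5*y - 21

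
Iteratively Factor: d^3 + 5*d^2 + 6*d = (d)*(d^2 + 5*d + 6) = d*(d + 2)*(d + 3)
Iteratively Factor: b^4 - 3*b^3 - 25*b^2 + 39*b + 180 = (b - 4)*(b^3 + b^2 - 21*b - 45) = (b - 5)*(b - 4)*(b^2 + 6*b + 9) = (b - 5)*(b - 4)*(b + 3)*(b + 3)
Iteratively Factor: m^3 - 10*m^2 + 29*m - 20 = (m - 5)*(m^2 - 5*m + 4) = (m - 5)*(m - 4)*(m - 1)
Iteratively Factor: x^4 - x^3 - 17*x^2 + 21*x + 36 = (x - 3)*(x^3 + 2*x^2 - 11*x - 12) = (x - 3)^2*(x^2 + 5*x + 4) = (x - 3)^2*(x + 1)*(x + 4)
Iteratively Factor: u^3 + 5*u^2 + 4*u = (u + 4)*(u^2 + u) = u*(u + 4)*(u + 1)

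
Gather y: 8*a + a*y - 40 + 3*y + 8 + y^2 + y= 8*a + y^2 + y*(a + 4) - 32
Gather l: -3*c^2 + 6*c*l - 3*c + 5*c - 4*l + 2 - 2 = -3*c^2 + 2*c + l*(6*c - 4)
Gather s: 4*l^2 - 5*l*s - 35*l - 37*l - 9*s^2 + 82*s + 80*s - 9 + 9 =4*l^2 - 72*l - 9*s^2 + s*(162 - 5*l)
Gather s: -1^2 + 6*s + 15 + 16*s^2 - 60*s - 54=16*s^2 - 54*s - 40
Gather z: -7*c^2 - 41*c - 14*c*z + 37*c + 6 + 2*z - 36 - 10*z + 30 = -7*c^2 - 4*c + z*(-14*c - 8)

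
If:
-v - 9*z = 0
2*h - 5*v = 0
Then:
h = -45*z/2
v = -9*z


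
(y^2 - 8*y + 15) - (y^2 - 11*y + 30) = 3*y - 15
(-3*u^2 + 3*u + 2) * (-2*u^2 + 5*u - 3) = 6*u^4 - 21*u^3 + 20*u^2 + u - 6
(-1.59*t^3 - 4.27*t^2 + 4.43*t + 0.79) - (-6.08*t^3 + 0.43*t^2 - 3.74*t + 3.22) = 4.49*t^3 - 4.7*t^2 + 8.17*t - 2.43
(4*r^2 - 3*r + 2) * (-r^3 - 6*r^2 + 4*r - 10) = -4*r^5 - 21*r^4 + 32*r^3 - 64*r^2 + 38*r - 20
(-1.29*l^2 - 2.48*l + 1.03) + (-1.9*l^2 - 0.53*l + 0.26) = -3.19*l^2 - 3.01*l + 1.29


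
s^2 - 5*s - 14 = (s - 7)*(s + 2)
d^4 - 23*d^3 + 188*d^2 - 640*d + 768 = (d - 8)^2*(d - 4)*(d - 3)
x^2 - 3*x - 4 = (x - 4)*(x + 1)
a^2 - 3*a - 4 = (a - 4)*(a + 1)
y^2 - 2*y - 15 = (y - 5)*(y + 3)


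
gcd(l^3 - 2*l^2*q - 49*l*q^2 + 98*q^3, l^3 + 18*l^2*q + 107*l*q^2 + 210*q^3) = l + 7*q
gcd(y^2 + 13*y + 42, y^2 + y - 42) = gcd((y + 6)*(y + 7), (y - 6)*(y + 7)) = y + 7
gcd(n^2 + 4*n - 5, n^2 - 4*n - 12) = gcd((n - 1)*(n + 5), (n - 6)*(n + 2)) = 1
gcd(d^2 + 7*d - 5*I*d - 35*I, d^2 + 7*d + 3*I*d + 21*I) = d + 7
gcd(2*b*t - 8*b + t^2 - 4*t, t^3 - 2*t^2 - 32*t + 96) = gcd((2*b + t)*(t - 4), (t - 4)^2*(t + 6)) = t - 4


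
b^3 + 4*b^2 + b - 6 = (b - 1)*(b + 2)*(b + 3)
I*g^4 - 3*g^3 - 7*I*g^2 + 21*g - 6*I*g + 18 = (g - 3)*(g + 2)*(g + 3*I)*(I*g + I)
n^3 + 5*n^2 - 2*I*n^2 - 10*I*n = n*(n + 5)*(n - 2*I)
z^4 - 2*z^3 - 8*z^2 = z^2*(z - 4)*(z + 2)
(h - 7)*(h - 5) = h^2 - 12*h + 35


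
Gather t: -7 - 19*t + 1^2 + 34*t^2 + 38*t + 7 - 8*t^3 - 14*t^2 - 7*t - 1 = -8*t^3 + 20*t^2 + 12*t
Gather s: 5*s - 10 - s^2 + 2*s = -s^2 + 7*s - 10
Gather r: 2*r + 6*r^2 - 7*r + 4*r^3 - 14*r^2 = 4*r^3 - 8*r^2 - 5*r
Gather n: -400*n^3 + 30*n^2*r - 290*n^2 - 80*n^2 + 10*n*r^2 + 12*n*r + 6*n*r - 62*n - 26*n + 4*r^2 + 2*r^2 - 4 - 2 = -400*n^3 + n^2*(30*r - 370) + n*(10*r^2 + 18*r - 88) + 6*r^2 - 6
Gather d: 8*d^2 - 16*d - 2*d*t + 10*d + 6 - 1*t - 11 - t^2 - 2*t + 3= 8*d^2 + d*(-2*t - 6) - t^2 - 3*t - 2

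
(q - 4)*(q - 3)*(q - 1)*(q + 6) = q^4 - 2*q^3 - 29*q^2 + 102*q - 72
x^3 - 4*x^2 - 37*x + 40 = (x - 8)*(x - 1)*(x + 5)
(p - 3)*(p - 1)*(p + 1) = p^3 - 3*p^2 - p + 3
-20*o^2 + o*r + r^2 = (-4*o + r)*(5*o + r)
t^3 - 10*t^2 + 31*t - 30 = (t - 5)*(t - 3)*(t - 2)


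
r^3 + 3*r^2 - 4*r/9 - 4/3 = (r - 2/3)*(r + 2/3)*(r + 3)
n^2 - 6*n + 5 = (n - 5)*(n - 1)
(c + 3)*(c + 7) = c^2 + 10*c + 21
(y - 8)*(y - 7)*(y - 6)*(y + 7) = y^4 - 14*y^3 - y^2 + 686*y - 2352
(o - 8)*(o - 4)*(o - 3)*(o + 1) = o^4 - 14*o^3 + 53*o^2 - 28*o - 96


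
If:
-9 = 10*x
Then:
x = -9/10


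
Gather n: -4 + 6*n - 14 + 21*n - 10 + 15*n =42*n - 28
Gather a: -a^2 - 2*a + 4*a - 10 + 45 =-a^2 + 2*a + 35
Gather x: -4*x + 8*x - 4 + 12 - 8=4*x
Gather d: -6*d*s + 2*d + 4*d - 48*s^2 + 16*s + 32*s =d*(6 - 6*s) - 48*s^2 + 48*s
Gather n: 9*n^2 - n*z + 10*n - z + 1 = 9*n^2 + n*(10 - z) - z + 1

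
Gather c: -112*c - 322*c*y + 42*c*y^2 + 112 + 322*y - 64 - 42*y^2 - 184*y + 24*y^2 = c*(42*y^2 - 322*y - 112) - 18*y^2 + 138*y + 48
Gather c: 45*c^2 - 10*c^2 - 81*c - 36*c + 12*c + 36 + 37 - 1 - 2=35*c^2 - 105*c + 70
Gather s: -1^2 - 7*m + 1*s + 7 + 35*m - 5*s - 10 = 28*m - 4*s - 4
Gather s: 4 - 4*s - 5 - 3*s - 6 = -7*s - 7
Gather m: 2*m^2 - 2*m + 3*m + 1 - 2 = 2*m^2 + m - 1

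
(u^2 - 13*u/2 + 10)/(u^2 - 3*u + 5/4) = 2*(u - 4)/(2*u - 1)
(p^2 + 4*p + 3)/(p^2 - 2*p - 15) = (p + 1)/(p - 5)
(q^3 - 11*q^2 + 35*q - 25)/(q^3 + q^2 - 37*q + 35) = (q - 5)/(q + 7)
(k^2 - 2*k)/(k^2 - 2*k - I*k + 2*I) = k/(k - I)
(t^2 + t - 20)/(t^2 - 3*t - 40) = (t - 4)/(t - 8)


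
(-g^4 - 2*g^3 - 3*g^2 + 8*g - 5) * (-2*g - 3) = 2*g^5 + 7*g^4 + 12*g^3 - 7*g^2 - 14*g + 15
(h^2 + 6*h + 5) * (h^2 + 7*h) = h^4 + 13*h^3 + 47*h^2 + 35*h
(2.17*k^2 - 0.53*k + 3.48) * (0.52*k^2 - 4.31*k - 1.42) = 1.1284*k^4 - 9.6283*k^3 + 1.0125*k^2 - 14.2462*k - 4.9416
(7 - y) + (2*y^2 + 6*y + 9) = 2*y^2 + 5*y + 16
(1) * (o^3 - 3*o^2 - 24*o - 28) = o^3 - 3*o^2 - 24*o - 28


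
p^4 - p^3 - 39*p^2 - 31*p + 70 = (p - 7)*(p - 1)*(p + 2)*(p + 5)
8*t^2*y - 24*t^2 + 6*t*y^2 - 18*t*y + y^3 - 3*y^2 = (2*t + y)*(4*t + y)*(y - 3)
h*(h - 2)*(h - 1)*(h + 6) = h^4 + 3*h^3 - 16*h^2 + 12*h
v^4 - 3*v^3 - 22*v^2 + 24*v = v*(v - 6)*(v - 1)*(v + 4)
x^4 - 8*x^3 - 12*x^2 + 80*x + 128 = (x - 8)*(x - 4)*(x + 2)^2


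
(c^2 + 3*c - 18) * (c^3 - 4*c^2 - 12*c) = c^5 - c^4 - 42*c^3 + 36*c^2 + 216*c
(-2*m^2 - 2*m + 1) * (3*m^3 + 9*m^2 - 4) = -6*m^5 - 24*m^4 - 15*m^3 + 17*m^2 + 8*m - 4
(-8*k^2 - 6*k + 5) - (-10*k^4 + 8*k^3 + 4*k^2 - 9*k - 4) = 10*k^4 - 8*k^3 - 12*k^2 + 3*k + 9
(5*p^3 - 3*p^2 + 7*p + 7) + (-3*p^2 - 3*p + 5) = 5*p^3 - 6*p^2 + 4*p + 12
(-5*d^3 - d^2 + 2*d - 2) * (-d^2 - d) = 5*d^5 + 6*d^4 - d^3 + 2*d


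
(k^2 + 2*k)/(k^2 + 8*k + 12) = k/(k + 6)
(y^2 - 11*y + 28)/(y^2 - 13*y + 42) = (y - 4)/(y - 6)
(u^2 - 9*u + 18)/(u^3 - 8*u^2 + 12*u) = (u - 3)/(u*(u - 2))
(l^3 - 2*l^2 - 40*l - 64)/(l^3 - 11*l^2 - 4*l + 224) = (l + 2)/(l - 7)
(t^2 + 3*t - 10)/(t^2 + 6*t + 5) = (t - 2)/(t + 1)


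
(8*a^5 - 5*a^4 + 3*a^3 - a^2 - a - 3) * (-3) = -24*a^5 + 15*a^4 - 9*a^3 + 3*a^2 + 3*a + 9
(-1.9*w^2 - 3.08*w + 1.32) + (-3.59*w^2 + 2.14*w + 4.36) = -5.49*w^2 - 0.94*w + 5.68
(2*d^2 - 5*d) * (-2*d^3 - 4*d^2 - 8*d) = -4*d^5 + 2*d^4 + 4*d^3 + 40*d^2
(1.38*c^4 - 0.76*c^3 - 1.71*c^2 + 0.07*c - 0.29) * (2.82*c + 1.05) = 3.8916*c^5 - 0.6942*c^4 - 5.6202*c^3 - 1.5981*c^2 - 0.7443*c - 0.3045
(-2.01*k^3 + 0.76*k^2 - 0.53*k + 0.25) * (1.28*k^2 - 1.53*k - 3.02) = -2.5728*k^5 + 4.0481*k^4 + 4.229*k^3 - 1.1643*k^2 + 1.2181*k - 0.755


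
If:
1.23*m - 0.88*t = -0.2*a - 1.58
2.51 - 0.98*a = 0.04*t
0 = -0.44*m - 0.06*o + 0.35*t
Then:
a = 2.56122448979592 - 0.0408163265306122*t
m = 0.722083955533433*t - 1.70101211216194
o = 0.538050992754825*t + 12.4740888225209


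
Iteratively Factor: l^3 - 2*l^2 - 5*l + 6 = (l - 3)*(l^2 + l - 2) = (l - 3)*(l + 2)*(l - 1)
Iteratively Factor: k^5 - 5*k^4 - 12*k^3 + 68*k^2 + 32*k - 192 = (k - 2)*(k^4 - 3*k^3 - 18*k^2 + 32*k + 96) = (k - 4)*(k - 2)*(k^3 + k^2 - 14*k - 24) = (k - 4)^2*(k - 2)*(k^2 + 5*k + 6) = (k - 4)^2*(k - 2)*(k + 3)*(k + 2)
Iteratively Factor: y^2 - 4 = (y - 2)*(y + 2)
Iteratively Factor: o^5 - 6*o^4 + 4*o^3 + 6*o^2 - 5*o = (o - 1)*(o^4 - 5*o^3 - o^2 + 5*o) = (o - 1)*(o + 1)*(o^3 - 6*o^2 + 5*o) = o*(o - 1)*(o + 1)*(o^2 - 6*o + 5) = o*(o - 1)^2*(o + 1)*(o - 5)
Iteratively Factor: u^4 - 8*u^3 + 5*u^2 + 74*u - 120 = (u - 5)*(u^3 - 3*u^2 - 10*u + 24) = (u - 5)*(u - 2)*(u^2 - u - 12) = (u - 5)*(u - 2)*(u + 3)*(u - 4)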